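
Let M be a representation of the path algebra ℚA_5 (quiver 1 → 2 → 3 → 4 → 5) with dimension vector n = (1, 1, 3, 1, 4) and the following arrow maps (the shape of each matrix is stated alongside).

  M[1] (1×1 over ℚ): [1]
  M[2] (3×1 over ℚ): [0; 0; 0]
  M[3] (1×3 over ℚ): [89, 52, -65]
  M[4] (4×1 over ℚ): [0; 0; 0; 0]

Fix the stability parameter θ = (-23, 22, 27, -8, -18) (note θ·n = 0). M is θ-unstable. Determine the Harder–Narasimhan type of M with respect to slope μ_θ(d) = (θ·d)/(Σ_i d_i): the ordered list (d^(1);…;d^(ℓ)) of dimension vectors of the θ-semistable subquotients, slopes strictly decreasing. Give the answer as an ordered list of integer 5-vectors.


Barcode: M ≅ I[1,2], I[3,3]^2, I[3,4], I[5,5]^4. HN layers by μ_θ (5 steps, strictly decreasing):
  μ^(1)=27; μ^(2)=22; μ^(3)=19/2; μ^(4)=-18; μ^(5)=-23

((0, 0, 2, 0, 0); (0, 1, 0, 0, 0); (0, 0, 1, 1, 0); (0, 0, 0, 0, 4); (1, 0, 0, 0, 0))


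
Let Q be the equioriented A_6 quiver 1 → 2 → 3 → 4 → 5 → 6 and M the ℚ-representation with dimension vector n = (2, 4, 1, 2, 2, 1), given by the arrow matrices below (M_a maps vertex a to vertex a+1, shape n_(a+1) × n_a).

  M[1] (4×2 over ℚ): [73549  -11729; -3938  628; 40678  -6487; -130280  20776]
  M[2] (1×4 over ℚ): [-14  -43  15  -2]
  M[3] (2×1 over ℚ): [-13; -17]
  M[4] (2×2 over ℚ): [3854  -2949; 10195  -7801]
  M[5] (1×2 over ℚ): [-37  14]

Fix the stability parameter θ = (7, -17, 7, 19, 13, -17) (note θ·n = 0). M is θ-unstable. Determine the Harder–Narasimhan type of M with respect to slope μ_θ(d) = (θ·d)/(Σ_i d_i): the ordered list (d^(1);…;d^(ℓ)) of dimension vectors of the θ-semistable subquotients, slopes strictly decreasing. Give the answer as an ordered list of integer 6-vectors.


Barcode: M ≅ I[1,2], I[1,6], I[2,2]^2, I[4,5]. HN layers by μ_θ (4 steps, strictly decreasing):
  μ^(1)=16; μ^(2)=11/2; μ^(3)=-5; μ^(4)=-17

((0, 0, 0, 1, 1, 0); (0, 0, 1, 1, 1, 1); (2, 2, 0, 0, 0, 0); (0, 2, 0, 0, 0, 0))


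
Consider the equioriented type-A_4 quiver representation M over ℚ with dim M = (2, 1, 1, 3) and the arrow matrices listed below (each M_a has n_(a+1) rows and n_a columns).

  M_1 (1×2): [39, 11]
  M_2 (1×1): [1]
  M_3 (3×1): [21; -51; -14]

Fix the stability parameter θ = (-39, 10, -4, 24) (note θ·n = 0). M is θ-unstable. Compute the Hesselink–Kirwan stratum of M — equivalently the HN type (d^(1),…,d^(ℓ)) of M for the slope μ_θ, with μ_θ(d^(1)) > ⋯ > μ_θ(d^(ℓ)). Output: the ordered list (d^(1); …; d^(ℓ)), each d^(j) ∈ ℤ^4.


Interval decomposition of M: I[1,1], I[1,4], I[4,4]^2.
HN type (ℓ=3): μ^(1)=24; μ^(2)=3; μ^(3)=-39

((0, 0, 0, 3); (0, 1, 1, 0); (2, 0, 0, 0))


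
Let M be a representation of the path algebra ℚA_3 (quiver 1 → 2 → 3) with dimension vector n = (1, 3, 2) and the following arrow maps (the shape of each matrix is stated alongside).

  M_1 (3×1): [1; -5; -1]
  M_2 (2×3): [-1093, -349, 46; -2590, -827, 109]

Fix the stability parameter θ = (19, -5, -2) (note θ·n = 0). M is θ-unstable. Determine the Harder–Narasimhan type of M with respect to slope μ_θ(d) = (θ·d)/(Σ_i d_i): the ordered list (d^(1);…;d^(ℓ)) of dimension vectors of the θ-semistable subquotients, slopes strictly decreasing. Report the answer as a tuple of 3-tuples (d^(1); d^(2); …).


Barcode: M ≅ I[1,3], I[2,2], I[2,3]. HN layers by μ_θ (3 steps, strictly decreasing):
  μ^(1)=4; μ^(2)=-2; μ^(3)=-5

((1, 1, 1); (0, 0, 1); (0, 2, 0))


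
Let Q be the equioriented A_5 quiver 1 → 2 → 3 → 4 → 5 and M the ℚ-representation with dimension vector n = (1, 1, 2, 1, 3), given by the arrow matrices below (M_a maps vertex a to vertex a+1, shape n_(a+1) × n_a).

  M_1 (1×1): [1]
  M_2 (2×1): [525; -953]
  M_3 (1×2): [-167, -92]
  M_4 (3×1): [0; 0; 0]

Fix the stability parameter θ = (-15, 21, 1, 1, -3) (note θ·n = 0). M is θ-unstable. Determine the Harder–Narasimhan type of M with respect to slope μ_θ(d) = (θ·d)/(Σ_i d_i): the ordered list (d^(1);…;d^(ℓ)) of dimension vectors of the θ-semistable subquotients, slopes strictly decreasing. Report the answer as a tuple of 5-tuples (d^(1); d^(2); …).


Barcode: M ≅ I[1,4], I[3,3], I[5,5]^3. HN layers by μ_θ (4 steps, strictly decreasing):
  μ^(1)=23/3; μ^(2)=1; μ^(3)=-3; μ^(4)=-15

((0, 1, 1, 1, 0); (0, 0, 1, 0, 0); (0, 0, 0, 0, 3); (1, 0, 0, 0, 0))


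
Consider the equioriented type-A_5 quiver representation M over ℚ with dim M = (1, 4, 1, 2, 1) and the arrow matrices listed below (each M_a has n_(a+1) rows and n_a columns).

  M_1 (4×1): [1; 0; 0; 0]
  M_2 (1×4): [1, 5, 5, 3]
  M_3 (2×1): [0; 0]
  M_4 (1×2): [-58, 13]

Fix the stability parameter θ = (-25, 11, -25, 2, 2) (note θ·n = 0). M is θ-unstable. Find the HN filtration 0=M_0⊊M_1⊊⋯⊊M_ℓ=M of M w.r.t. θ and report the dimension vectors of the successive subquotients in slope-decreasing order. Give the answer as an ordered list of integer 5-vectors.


Via rank(M_{q-1}∘⋯∘M_p): M ≅ I[1,3], I[2,2]^3, I[4,4], I[4,5].
μ_θ-semistable layers: μ^(1)=11; μ^(2)=2; μ^(3)=-7; μ^(4)=-25

((0, 3, 0, 0, 0); (0, 0, 0, 2, 1); (0, 1, 1, 0, 0); (1, 0, 0, 0, 0))


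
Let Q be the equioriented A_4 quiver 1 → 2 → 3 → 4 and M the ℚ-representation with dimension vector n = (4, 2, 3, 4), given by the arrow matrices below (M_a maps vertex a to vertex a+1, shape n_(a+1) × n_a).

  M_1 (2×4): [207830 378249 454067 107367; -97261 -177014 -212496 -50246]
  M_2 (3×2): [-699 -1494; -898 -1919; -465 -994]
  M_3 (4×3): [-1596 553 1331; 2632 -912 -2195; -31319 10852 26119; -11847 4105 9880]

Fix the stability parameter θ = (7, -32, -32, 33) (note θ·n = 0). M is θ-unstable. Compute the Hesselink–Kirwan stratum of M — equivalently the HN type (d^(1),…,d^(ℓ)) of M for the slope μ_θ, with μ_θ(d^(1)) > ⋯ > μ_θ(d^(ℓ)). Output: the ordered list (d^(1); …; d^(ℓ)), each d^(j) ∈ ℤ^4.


Via rank(M_{q-1}∘⋯∘M_p): M ≅ I[1,1]^2, I[1,4]^2, I[3,4], I[4,4].
μ_θ-semistable layers: μ^(1)=33; μ^(2)=7; μ^(3)=-19; μ^(4)=-32

((0, 0, 0, 4); (2, 0, 0, 0); (2, 2, 2, 0); (0, 0, 1, 0))


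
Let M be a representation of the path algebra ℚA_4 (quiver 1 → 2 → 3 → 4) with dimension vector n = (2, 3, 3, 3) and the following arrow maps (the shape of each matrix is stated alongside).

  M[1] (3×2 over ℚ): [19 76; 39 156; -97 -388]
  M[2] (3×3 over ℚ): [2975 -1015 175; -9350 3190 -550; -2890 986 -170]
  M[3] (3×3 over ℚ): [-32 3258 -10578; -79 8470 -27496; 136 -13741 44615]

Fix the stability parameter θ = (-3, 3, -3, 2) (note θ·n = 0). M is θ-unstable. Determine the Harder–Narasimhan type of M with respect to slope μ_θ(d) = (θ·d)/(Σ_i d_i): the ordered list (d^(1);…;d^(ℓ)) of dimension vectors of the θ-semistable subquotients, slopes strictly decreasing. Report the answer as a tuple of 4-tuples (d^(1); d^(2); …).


Barcode: M ≅ I[1,1], I[1,4], I[2,2]^2, I[3,4]^2. HN layers by μ_θ (4 steps, strictly decreasing):
  μ^(1)=3; μ^(2)=2; μ^(3)=0; μ^(4)=-3

((0, 2, 0, 0); (0, 0, 0, 3); (0, 1, 1, 0); (2, 0, 2, 0))


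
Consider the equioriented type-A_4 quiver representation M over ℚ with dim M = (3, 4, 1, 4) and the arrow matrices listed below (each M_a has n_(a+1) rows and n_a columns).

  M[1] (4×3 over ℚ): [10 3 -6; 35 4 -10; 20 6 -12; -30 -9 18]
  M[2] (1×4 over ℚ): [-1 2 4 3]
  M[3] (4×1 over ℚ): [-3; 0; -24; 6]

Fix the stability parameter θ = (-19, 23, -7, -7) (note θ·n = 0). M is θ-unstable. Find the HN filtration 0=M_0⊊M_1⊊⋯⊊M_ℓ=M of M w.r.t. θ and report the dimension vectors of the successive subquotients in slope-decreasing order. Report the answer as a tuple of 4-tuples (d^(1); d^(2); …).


Via rank(M_{q-1}∘⋯∘M_p): M ≅ I[1,1], I[1,2], I[1,4], I[2,2]^2, I[4,4]^3.
μ_θ-semistable layers: μ^(1)=23; μ^(2)=3; μ^(3)=-7; μ^(4)=-19

((0, 3, 0, 0); (0, 1, 1, 1); (0, 0, 0, 3); (3, 0, 0, 0))


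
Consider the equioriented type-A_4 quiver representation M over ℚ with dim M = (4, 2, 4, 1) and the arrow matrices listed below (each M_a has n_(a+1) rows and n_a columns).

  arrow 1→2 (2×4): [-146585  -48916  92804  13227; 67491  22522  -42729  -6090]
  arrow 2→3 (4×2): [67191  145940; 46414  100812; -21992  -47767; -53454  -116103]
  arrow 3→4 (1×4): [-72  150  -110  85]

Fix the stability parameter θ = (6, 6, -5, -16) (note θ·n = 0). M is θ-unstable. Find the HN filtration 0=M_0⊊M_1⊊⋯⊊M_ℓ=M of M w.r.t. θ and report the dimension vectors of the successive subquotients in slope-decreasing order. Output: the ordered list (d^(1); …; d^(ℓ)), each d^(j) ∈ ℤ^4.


Via rank(M_{q-1}∘⋯∘M_p): M ≅ I[1,1]^2, I[1,3], I[1,4], I[3,3]^2.
μ_θ-semistable layers: μ^(1)=6; μ^(2)=7/3; μ^(3)=-9/4; μ^(4)=-5

((2, 0, 0, 0); (1, 1, 1, 0); (1, 1, 1, 1); (0, 0, 2, 0))


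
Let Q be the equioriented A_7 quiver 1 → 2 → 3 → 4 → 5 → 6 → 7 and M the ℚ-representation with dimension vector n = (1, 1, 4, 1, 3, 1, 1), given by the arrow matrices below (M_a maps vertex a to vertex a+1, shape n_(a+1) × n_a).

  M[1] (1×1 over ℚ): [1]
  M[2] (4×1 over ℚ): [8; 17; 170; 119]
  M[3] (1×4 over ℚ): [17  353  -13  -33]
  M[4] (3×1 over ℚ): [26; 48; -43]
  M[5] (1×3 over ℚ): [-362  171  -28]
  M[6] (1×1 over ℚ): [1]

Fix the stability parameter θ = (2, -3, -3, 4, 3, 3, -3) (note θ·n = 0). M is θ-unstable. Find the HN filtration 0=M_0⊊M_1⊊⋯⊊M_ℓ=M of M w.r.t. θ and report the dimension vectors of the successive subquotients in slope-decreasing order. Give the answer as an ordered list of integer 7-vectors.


Via rank(M_{q-1}∘⋯∘M_p): M ≅ I[1,3], I[3,3]^2, I[3,5], I[5,5], I[5,7].
μ_θ-semistable layers: μ^(1)=7/2; μ^(2)=3; μ^(3)=1; μ^(4)=-4/3; μ^(5)=-3

((0, 0, 0, 1, 1, 0, 0); (0, 0, 0, 0, 1, 0, 0); (0, 0, 0, 0, 1, 1, 1); (1, 1, 1, 0, 0, 0, 0); (0, 0, 3, 0, 0, 0, 0))


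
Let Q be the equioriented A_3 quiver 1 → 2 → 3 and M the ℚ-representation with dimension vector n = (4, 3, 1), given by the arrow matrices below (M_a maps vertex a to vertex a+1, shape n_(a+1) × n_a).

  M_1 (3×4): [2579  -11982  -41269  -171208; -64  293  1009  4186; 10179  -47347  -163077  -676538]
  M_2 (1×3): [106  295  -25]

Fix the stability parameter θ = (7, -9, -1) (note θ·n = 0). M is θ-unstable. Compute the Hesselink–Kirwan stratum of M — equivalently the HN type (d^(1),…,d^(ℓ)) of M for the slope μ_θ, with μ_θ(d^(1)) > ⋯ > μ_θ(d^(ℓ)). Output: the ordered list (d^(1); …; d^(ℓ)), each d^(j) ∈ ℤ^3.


Via rank(M_{q-1}∘⋯∘M_p): M ≅ I[1,1], I[1,2]^2, I[1,3].
μ_θ-semistable layers: μ^(1)=7; μ^(2)=-1

((1, 0, 0); (3, 3, 1))


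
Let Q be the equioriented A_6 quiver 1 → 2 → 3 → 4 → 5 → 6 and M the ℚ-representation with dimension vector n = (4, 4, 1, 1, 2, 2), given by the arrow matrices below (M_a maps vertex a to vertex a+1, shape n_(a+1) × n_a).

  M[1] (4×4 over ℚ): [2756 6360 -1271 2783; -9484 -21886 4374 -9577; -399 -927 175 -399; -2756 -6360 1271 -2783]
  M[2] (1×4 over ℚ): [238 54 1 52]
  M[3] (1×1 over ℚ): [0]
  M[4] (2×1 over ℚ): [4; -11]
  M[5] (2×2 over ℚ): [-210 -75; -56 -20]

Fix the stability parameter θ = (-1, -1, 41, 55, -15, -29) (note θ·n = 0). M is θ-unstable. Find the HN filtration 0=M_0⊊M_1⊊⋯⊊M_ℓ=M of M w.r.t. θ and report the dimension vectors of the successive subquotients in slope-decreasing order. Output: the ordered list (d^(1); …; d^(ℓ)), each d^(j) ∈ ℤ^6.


Via rank(M_{q-1}∘⋯∘M_p): M ≅ I[1,1], I[1,2]^2, I[1,3], I[2,2], I[4,6], I[5,5], I[6,6].
μ_θ-semistable layers: μ^(1)=41; μ^(2)=11/3; μ^(3)=-1; μ^(4)=-15; μ^(5)=-29

((0, 0, 1, 0, 0, 0); (0, 0, 0, 1, 1, 1); (4, 4, 0, 0, 0, 0); (0, 0, 0, 0, 1, 0); (0, 0, 0, 0, 0, 1))


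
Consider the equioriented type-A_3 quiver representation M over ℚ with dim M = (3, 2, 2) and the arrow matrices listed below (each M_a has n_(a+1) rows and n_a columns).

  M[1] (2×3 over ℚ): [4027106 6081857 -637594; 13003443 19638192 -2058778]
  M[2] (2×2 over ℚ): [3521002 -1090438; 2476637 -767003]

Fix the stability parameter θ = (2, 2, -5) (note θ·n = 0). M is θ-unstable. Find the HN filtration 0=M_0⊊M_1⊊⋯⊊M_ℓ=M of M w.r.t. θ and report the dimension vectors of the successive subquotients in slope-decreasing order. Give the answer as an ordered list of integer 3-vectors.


Via rank(M_{q-1}∘⋯∘M_p): M ≅ I[1,1], I[1,2], I[1,3], I[3,3].
μ_θ-semistable layers: μ^(1)=2; μ^(2)=-1/3; μ^(3)=-5

((2, 1, 0); (1, 1, 1); (0, 0, 1))


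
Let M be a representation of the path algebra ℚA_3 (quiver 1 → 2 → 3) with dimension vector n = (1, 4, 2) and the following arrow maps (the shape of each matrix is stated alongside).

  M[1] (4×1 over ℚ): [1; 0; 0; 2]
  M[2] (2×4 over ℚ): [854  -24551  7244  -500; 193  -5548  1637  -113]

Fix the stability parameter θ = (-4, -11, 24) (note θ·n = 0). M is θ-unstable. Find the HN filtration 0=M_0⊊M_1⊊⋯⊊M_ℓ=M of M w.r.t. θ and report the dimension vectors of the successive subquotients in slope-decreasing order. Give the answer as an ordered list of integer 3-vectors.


Via rank(M_{q-1}∘⋯∘M_p): M ≅ I[1,3], I[2,2]^2, I[2,3].
μ_θ-semistable layers: μ^(1)=24; μ^(2)=-15/2; μ^(3)=-11

((0, 0, 2); (1, 1, 0); (0, 3, 0))


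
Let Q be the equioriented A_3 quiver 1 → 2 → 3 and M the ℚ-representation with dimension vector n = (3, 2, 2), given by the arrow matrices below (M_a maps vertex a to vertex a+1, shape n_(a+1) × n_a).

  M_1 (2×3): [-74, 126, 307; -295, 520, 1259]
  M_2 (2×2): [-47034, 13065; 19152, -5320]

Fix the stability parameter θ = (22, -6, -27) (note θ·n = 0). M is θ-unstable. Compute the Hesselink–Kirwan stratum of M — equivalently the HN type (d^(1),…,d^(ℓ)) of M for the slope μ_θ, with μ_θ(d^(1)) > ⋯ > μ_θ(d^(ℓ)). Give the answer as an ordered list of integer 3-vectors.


Via rank(M_{q-1}∘⋯∘M_p): M ≅ I[1,1], I[1,2], I[1,3], I[3,3].
μ_θ-semistable layers: μ^(1)=22; μ^(2)=8; μ^(3)=-11/3; μ^(4)=-27

((1, 0, 0); (1, 1, 0); (1, 1, 1); (0, 0, 1))


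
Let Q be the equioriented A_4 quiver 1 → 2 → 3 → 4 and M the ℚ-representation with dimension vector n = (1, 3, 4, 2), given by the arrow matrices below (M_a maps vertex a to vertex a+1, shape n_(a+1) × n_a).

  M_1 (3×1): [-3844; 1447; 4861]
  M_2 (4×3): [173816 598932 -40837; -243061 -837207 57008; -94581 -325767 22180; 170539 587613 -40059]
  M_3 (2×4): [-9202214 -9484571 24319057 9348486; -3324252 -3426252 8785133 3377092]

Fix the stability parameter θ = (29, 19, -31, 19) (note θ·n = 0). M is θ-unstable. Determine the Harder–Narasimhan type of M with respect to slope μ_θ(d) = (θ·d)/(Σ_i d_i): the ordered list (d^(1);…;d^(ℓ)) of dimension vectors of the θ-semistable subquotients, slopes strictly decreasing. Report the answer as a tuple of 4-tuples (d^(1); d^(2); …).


Interval decomposition of M: I[1,4], I[2,2], I[2,3], I[3,3], I[3,4].
HN type (ℓ=4): μ^(1)=19; μ^(2)=17/3; μ^(3)=-6; μ^(4)=-31

((0, 1, 0, 2); (1, 1, 1, 0); (0, 1, 1, 0); (0, 0, 2, 0))


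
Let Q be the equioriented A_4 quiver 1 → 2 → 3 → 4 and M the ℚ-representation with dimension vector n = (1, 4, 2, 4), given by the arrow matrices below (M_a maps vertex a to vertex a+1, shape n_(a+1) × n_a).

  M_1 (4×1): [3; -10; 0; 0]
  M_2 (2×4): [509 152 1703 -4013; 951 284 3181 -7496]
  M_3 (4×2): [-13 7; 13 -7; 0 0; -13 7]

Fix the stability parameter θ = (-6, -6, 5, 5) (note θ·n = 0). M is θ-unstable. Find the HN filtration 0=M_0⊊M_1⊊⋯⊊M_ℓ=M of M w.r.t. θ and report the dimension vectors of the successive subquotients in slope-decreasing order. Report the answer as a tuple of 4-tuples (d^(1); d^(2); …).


Interval decomposition of M: I[1,3], I[2,2]^2, I[2,4], I[4,4]^3.
HN type (ℓ=2): μ^(1)=5; μ^(2)=-6

((0, 0, 2, 4); (1, 4, 0, 0))


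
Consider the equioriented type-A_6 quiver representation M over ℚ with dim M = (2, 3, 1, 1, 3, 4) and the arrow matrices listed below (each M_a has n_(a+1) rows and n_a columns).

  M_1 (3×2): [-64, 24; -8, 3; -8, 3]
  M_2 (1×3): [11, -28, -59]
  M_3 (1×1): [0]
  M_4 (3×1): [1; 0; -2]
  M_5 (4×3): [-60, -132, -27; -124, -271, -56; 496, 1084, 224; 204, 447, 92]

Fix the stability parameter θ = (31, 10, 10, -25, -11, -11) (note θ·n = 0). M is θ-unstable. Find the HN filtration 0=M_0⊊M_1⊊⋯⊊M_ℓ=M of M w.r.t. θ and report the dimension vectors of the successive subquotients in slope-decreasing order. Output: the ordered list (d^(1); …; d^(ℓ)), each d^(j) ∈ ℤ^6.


Via rank(M_{q-1}∘⋯∘M_p): M ≅ I[1,1], I[1,3], I[2,2]^2, I[4,6], I[5,5], I[5,6], I[6,6]^2.
μ_θ-semistable layers: μ^(1)=31; μ^(2)=17; μ^(3)=10; μ^(4)=-11; μ^(5)=-25

((1, 0, 0, 0, 0, 0); (1, 1, 1, 0, 0, 0); (0, 2, 0, 0, 0, 0); (0, 0, 0, 0, 3, 4); (0, 0, 0, 1, 0, 0))


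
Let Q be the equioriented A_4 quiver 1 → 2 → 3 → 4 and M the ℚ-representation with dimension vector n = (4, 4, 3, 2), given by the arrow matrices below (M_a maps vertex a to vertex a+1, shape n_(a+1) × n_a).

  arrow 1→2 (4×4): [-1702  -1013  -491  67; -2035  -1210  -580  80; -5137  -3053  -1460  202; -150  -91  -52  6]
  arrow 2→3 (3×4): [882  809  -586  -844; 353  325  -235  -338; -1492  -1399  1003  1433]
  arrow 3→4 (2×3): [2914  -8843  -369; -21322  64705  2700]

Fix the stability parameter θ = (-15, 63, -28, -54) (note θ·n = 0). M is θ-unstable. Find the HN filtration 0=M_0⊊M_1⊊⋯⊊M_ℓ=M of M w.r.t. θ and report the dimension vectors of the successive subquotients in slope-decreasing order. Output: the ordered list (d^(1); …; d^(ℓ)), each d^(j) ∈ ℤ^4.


Via rank(M_{q-1}∘⋯∘M_p): M ≅ I[1,1], I[1,2], I[1,3], I[1,4], I[2,4].
μ_θ-semistable layers: μ^(1)=63; μ^(2)=35/2; μ^(3)=-19/3; μ^(4)=-15

((0, 1, 0, 0); (0, 1, 1, 0); (0, 2, 2, 2); (4, 0, 0, 0))


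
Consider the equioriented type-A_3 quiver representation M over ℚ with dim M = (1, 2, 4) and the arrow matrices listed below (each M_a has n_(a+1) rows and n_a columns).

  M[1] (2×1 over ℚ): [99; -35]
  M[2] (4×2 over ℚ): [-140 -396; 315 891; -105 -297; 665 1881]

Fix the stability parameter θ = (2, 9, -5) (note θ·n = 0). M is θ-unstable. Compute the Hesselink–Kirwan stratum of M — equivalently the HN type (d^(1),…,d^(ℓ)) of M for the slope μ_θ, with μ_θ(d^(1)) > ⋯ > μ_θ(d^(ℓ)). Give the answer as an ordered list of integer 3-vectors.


Interval decomposition of M: I[1,2], I[2,3], I[3,3]^3.
HN type (ℓ=3): μ^(1)=9; μ^(2)=2; μ^(3)=-5

((0, 1, 0); (1, 1, 1); (0, 0, 3))


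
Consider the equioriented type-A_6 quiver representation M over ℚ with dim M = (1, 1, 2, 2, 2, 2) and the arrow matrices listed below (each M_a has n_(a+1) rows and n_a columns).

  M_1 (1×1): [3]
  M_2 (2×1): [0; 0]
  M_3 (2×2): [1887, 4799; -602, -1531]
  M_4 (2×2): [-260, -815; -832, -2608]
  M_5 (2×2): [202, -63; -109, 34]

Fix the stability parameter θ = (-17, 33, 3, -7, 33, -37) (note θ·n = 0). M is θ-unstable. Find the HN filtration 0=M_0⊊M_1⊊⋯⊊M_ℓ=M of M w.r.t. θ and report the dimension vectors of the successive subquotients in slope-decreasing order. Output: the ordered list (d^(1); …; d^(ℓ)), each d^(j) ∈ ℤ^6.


Interval decomposition of M: I[1,2], I[3,4], I[3,6], I[5,6].
HN type (ℓ=3): μ^(1)=33; μ^(2)=-2; μ^(3)=-17

((0, 1, 0, 0, 0, 0); (0, 0, 2, 2, 2, 2); (1, 0, 0, 0, 0, 0))


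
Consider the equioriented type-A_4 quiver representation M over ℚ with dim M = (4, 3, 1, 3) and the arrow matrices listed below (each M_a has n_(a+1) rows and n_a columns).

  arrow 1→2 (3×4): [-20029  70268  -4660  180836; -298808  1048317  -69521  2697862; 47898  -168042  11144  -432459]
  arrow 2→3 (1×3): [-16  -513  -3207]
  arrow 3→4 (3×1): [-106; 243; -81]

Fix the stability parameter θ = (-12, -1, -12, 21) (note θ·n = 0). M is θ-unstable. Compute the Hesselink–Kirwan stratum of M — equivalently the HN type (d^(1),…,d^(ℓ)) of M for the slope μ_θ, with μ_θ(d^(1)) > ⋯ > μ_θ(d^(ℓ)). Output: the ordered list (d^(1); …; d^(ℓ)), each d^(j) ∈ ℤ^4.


Barcode: M ≅ I[1,1], I[1,2]^2, I[1,4], I[4,4]^2. HN layers by μ_θ (4 steps, strictly decreasing):
  μ^(1)=21; μ^(2)=-1; μ^(3)=-13/2; μ^(4)=-12

((0, 0, 0, 3); (0, 2, 0, 0); (0, 1, 1, 0); (4, 0, 0, 0))


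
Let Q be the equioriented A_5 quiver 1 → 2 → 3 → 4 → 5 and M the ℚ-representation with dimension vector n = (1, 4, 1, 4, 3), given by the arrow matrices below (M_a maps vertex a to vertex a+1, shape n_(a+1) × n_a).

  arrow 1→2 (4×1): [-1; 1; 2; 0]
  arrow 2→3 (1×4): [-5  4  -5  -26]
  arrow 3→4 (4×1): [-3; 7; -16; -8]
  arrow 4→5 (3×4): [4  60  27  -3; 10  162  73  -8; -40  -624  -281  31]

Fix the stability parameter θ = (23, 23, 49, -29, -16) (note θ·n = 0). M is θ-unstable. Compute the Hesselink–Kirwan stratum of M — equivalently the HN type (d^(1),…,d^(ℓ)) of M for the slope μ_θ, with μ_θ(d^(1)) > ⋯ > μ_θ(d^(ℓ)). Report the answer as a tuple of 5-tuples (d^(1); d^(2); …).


Interval decomposition of M: I[1,4], I[2,2]^3, I[4,4], I[4,5]^2, I[5,5].
HN type (ℓ=4): μ^(1)=23; μ^(2)=33/2; μ^(3)=-16; μ^(4)=-29

((0, 3, 0, 0, 0); (1, 1, 1, 1, 0); (0, 0, 0, 0, 3); (0, 0, 0, 3, 0))


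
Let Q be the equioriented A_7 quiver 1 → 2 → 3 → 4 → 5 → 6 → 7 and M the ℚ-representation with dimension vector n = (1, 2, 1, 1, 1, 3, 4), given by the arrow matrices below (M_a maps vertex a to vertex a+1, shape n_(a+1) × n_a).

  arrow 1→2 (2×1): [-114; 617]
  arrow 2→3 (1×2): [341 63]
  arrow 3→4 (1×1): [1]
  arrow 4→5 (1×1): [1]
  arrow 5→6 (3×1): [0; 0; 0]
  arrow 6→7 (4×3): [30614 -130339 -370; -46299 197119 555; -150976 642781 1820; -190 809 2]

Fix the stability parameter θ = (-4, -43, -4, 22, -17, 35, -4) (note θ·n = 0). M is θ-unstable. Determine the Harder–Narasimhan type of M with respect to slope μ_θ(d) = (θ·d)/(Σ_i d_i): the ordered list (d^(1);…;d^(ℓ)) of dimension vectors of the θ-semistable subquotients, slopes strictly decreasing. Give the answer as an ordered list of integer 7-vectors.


Via rank(M_{q-1}∘⋯∘M_p): M ≅ I[1,5], I[2,2], I[6,6], I[6,7]^2, I[7,7]^2.
μ_θ-semistable layers: μ^(1)=35; μ^(2)=31/2; μ^(3)=5/2; μ^(4)=-4; μ^(5)=-47/2; μ^(6)=-43

((0, 0, 0, 0, 0, 1, 0); (0, 0, 0, 0, 0, 2, 2); (0, 0, 0, 1, 1, 0, 0); (0, 0, 1, 0, 0, 0, 2); (1, 1, 0, 0, 0, 0, 0); (0, 1, 0, 0, 0, 0, 0))


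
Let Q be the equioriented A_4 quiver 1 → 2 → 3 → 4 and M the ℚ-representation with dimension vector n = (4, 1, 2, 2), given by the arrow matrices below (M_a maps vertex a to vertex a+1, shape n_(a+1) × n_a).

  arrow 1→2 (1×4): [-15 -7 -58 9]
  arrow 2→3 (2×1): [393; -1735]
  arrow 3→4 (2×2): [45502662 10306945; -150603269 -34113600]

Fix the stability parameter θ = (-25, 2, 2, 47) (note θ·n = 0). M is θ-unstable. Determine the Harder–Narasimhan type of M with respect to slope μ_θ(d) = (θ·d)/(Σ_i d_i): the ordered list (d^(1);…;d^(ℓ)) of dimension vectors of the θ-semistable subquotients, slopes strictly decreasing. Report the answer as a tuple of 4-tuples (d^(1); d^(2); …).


Barcode: M ≅ I[1,1]^3, I[1,4], I[3,4]. HN layers by μ_θ (3 steps, strictly decreasing):
  μ^(1)=47; μ^(2)=2; μ^(3)=-25

((0, 0, 0, 2); (0, 1, 2, 0); (4, 0, 0, 0))


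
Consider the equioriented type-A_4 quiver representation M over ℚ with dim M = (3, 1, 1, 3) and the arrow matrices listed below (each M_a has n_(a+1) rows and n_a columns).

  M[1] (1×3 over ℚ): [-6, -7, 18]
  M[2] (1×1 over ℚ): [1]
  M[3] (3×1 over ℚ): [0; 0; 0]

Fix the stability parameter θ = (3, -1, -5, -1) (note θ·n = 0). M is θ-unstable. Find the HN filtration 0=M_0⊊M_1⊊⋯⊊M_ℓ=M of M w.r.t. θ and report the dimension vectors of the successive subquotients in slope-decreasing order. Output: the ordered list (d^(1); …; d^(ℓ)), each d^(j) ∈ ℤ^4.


Barcode: M ≅ I[1,1]^2, I[1,3], I[4,4]^3. HN layers by μ_θ (2 steps, strictly decreasing):
  μ^(1)=3; μ^(2)=-1

((2, 0, 0, 0); (1, 1, 1, 3))


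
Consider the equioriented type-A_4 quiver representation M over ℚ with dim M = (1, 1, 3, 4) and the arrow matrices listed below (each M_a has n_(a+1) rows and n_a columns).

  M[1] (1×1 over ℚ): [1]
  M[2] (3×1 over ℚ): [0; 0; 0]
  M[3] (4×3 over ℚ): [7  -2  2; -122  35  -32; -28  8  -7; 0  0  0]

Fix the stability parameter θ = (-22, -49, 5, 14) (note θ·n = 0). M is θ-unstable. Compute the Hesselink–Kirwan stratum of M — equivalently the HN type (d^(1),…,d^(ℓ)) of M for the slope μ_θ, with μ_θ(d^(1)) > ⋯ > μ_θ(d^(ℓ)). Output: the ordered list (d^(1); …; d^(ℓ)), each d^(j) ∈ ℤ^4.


Interval decomposition of M: I[1,2], I[3,4]^3, I[4,4].
HN type (ℓ=3): μ^(1)=14; μ^(2)=5; μ^(3)=-71/2

((0, 0, 0, 4); (0, 0, 3, 0); (1, 1, 0, 0))


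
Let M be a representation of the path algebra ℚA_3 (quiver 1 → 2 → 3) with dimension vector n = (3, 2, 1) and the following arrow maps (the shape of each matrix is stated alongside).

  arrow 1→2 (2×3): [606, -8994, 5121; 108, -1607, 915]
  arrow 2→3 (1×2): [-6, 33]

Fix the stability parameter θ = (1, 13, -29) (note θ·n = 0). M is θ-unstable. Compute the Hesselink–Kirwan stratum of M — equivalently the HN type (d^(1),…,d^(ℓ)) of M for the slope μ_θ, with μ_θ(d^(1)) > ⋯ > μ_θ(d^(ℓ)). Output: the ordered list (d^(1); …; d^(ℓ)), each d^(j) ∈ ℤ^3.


Interval decomposition of M: I[1,1], I[1,2], I[1,3].
HN type (ℓ=3): μ^(1)=13; μ^(2)=1; μ^(3)=-5

((0, 1, 0); (2, 0, 0); (1, 1, 1))


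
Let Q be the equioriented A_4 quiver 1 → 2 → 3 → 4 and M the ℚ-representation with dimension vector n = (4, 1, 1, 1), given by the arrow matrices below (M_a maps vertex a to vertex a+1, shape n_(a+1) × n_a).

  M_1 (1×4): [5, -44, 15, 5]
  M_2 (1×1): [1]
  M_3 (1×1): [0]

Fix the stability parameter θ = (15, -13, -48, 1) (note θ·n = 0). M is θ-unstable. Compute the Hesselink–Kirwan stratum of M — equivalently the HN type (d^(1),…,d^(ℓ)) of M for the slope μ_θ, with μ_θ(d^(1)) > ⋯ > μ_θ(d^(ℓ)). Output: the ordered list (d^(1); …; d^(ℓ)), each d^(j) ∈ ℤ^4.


Via rank(M_{q-1}∘⋯∘M_p): M ≅ I[1,1]^3, I[1,3], I[4,4].
μ_θ-semistable layers: μ^(1)=15; μ^(2)=1; μ^(3)=-46/3

((3, 0, 0, 0); (0, 0, 0, 1); (1, 1, 1, 0))


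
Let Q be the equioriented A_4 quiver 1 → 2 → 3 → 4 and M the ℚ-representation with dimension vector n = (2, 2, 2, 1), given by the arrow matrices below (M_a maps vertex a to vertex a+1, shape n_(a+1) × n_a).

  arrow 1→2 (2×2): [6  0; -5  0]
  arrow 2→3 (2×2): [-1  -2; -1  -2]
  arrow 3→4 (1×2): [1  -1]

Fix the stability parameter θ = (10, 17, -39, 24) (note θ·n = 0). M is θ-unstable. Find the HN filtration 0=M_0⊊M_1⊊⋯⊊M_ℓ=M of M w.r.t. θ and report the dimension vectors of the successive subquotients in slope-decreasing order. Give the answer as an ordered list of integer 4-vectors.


Via rank(M_{q-1}∘⋯∘M_p): M ≅ I[1,1], I[1,3], I[2,2], I[3,4].
μ_θ-semistable layers: μ^(1)=24; μ^(2)=17; μ^(3)=10; μ^(4)=-4; μ^(5)=-39

((0, 0, 0, 1); (0, 1, 0, 0); (1, 0, 0, 0); (1, 1, 1, 0); (0, 0, 1, 0))


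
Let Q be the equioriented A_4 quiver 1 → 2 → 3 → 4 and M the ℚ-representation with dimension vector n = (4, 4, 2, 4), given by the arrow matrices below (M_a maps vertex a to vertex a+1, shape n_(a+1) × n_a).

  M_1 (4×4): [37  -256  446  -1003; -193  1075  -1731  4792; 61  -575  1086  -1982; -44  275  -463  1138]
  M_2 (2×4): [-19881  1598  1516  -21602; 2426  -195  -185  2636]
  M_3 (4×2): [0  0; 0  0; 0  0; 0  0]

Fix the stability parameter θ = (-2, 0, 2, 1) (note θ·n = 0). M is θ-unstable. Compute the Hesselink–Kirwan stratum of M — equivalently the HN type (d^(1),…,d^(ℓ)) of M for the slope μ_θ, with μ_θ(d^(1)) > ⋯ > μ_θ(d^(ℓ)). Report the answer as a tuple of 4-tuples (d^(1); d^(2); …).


Interval decomposition of M: I[1,2]^2, I[1,3]^2, I[4,4]^4.
HN type (ℓ=4): μ^(1)=2; μ^(2)=1; μ^(3)=0; μ^(4)=-2

((0, 0, 2, 0); (0, 0, 0, 4); (0, 4, 0, 0); (4, 0, 0, 0))


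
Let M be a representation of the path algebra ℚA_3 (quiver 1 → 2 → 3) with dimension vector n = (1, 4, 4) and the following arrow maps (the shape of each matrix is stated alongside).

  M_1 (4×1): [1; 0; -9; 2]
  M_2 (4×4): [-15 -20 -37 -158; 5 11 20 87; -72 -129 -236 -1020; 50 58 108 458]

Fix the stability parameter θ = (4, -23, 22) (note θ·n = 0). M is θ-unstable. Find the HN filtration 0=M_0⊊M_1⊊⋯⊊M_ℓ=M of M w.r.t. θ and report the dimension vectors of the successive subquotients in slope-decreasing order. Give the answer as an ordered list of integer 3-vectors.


Barcode: M ≅ I[1,3], I[2,2], I[2,3]^2, I[3,3]. HN layers by μ_θ (3 steps, strictly decreasing):
  μ^(1)=22; μ^(2)=-19/2; μ^(3)=-23

((0, 0, 4); (1, 1, 0); (0, 3, 0))


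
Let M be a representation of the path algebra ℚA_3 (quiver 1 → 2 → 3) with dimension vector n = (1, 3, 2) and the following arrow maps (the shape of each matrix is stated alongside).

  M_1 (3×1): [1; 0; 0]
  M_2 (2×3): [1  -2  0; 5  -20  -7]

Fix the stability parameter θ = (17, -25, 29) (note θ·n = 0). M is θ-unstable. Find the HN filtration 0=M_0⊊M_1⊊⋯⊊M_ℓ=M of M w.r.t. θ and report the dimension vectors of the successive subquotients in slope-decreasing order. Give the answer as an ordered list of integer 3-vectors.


Via rank(M_{q-1}∘⋯∘M_p): M ≅ I[1,3], I[2,2], I[2,3].
μ_θ-semistable layers: μ^(1)=29; μ^(2)=-4; μ^(3)=-25

((0, 0, 2); (1, 1, 0); (0, 2, 0))


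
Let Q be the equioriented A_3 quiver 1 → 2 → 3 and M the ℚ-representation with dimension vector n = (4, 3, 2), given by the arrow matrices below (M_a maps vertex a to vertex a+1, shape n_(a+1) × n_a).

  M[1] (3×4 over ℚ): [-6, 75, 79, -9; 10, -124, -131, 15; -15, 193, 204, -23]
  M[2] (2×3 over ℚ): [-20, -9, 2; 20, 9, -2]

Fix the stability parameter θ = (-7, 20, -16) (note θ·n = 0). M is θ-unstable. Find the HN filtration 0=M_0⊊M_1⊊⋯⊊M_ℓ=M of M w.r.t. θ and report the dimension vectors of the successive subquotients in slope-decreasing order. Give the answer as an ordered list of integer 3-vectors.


Barcode: M ≅ I[1,1], I[1,2]^2, I[1,3], I[3,3]. HN layers by μ_θ (4 steps, strictly decreasing):
  μ^(1)=20; μ^(2)=2; μ^(3)=-7; μ^(4)=-16

((0, 2, 0); (0, 1, 1); (4, 0, 0); (0, 0, 1))


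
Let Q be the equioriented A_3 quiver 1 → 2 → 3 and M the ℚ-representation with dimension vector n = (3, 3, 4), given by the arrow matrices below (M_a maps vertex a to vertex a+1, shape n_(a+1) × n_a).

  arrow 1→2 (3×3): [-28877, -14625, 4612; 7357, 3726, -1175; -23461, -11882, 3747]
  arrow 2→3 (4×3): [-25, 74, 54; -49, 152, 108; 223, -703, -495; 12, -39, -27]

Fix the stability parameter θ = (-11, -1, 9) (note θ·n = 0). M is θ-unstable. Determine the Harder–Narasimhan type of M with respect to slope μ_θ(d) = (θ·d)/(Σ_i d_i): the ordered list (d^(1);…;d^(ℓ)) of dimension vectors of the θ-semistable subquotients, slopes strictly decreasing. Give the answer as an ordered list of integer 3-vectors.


Interval decomposition of M: I[1,1], I[1,2], I[1,3], I[2,3], I[3,3]^2.
HN type (ℓ=3): μ^(1)=9; μ^(2)=-1; μ^(3)=-11

((0, 0, 4); (0, 3, 0); (3, 0, 0))


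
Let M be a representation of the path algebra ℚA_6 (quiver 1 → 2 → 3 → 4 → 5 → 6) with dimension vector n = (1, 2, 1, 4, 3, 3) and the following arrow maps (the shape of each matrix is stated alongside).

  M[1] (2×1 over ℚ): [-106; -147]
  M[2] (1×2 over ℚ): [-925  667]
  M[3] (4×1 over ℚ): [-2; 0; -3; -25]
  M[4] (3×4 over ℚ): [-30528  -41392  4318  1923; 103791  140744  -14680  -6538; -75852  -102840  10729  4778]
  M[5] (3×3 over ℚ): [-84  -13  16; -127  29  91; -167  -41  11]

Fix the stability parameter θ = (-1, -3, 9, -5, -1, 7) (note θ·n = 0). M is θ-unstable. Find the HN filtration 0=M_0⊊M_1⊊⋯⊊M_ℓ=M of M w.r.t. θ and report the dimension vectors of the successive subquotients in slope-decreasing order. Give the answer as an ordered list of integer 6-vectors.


Via rank(M_{q-1}∘⋯∘M_p): M ≅ I[1,5], I[2,2], I[4,4], I[4,6]^2, I[6,6].
μ_θ-semistable layers: μ^(1)=7; μ^(2)=1; μ^(3)=-1; μ^(4)=-2; μ^(5)=-3; μ^(6)=-5

((0, 0, 0, 0, 0, 3); (0, 0, 1, 1, 1, 0); (0, 0, 0, 0, 2, 0); (1, 1, 0, 0, 0, 0); (0, 1, 0, 0, 0, 0); (0, 0, 0, 3, 0, 0))


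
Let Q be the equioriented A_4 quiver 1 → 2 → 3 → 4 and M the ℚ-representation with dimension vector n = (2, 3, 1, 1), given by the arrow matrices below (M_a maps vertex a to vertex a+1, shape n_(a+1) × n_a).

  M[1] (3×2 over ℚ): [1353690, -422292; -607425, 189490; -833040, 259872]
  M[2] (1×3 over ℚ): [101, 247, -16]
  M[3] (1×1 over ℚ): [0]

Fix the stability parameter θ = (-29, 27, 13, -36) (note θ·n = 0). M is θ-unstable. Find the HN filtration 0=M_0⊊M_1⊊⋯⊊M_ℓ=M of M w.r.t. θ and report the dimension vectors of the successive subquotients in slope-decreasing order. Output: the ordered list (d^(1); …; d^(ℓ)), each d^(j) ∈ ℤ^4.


Interval decomposition of M: I[1,1], I[1,3], I[2,2]^2, I[4,4].
HN type (ℓ=4): μ^(1)=27; μ^(2)=20; μ^(3)=-29; μ^(4)=-36

((0, 2, 0, 0); (0, 1, 1, 0); (2, 0, 0, 0); (0, 0, 0, 1))


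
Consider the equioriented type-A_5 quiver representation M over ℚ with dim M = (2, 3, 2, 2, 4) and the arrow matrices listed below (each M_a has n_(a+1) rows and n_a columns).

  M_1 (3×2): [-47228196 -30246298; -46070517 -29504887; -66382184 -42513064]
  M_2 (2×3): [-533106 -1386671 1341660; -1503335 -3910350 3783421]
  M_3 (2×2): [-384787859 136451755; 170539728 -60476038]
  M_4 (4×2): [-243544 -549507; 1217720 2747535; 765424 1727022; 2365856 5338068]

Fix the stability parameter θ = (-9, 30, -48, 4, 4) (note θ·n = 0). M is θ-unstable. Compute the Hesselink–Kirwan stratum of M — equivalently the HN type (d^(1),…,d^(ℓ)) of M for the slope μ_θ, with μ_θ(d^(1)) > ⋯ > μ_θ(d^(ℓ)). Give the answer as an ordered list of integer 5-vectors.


Via rank(M_{q-1}∘⋯∘M_p): M ≅ I[1,4], I[1,5], I[2,2], I[5,5]^3.
μ_θ-semistable layers: μ^(1)=30; μ^(2)=4; μ^(3)=-9

((0, 1, 0, 0, 0); (0, 0, 0, 2, 4); (2, 2, 2, 0, 0))


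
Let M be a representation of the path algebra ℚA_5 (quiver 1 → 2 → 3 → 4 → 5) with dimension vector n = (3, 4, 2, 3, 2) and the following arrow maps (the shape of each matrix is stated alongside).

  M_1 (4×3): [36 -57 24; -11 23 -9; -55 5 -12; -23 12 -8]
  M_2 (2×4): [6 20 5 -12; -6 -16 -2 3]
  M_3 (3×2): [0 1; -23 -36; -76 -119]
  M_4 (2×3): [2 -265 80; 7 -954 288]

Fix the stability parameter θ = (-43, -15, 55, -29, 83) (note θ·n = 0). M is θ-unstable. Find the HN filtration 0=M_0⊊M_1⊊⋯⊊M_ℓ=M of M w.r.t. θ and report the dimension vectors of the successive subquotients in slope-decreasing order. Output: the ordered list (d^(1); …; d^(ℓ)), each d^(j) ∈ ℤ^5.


Barcode: M ≅ I[1,2], I[1,5]^2, I[2,2], I[4,4]. HN layers by μ_θ (5 steps, strictly decreasing):
  μ^(1)=83; μ^(2)=13; μ^(3)=-15; μ^(4)=-29; μ^(5)=-43

((0, 0, 0, 0, 2); (0, 0, 2, 2, 0); (0, 4, 0, 0, 0); (0, 0, 0, 1, 0); (3, 0, 0, 0, 0))


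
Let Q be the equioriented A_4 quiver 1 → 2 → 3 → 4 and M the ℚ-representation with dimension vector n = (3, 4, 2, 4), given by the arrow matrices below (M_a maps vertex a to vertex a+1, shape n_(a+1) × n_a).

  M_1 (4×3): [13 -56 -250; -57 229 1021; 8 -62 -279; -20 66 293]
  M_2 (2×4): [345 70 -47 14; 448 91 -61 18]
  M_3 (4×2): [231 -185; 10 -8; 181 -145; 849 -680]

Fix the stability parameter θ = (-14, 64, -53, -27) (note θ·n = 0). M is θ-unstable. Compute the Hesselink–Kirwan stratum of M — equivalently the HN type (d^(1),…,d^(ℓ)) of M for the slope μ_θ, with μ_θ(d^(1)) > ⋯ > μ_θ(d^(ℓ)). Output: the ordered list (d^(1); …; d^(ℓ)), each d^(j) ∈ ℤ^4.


Interval decomposition of M: I[1,2], I[1,4]^2, I[2,2], I[4,4]^2.
HN type (ℓ=4): μ^(1)=64; μ^(2)=-16/3; μ^(3)=-14; μ^(4)=-27

((0, 2, 0, 0); (0, 2, 2, 2); (3, 0, 0, 0); (0, 0, 0, 2))


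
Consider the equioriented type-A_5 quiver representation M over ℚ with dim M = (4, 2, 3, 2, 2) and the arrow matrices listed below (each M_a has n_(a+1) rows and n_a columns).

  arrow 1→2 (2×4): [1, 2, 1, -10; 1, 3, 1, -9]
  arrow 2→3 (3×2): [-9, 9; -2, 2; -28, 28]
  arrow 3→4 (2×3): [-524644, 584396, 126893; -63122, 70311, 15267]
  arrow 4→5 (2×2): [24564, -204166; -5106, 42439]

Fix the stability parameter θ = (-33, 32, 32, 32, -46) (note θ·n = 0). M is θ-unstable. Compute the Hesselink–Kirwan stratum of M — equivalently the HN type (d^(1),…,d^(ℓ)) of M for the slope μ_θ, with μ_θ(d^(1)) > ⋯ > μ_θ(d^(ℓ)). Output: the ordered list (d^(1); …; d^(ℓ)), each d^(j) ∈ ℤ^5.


Barcode: M ≅ I[1,1]^2, I[1,2], I[1,3], I[3,4], I[3,5], I[5,5]. HN layers by μ_θ (4 steps, strictly decreasing):
  μ^(1)=32; μ^(2)=6; μ^(3)=-33; μ^(4)=-46

((0, 2, 2, 1, 0); (0, 0, 1, 1, 1); (4, 0, 0, 0, 0); (0, 0, 0, 0, 1))


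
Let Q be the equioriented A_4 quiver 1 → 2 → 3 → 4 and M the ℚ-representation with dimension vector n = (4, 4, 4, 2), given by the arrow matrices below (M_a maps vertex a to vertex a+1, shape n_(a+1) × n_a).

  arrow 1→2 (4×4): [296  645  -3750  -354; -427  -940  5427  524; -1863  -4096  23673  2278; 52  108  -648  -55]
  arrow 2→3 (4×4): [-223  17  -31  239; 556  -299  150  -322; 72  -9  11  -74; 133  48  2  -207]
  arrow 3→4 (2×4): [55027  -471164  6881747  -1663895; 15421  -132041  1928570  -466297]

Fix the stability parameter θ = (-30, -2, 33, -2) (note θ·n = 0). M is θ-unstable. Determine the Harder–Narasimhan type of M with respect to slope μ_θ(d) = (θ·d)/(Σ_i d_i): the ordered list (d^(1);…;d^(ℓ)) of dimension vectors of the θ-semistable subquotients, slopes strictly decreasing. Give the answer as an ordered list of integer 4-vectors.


Barcode: M ≅ I[1,2], I[1,3]^2, I[1,4], I[3,4]. HN layers by μ_θ (4 steps, strictly decreasing):
  μ^(1)=33; μ^(2)=31/2; μ^(3)=-2; μ^(4)=-30

((0, 0, 2, 0); (0, 0, 2, 2); (0, 4, 0, 0); (4, 0, 0, 0))


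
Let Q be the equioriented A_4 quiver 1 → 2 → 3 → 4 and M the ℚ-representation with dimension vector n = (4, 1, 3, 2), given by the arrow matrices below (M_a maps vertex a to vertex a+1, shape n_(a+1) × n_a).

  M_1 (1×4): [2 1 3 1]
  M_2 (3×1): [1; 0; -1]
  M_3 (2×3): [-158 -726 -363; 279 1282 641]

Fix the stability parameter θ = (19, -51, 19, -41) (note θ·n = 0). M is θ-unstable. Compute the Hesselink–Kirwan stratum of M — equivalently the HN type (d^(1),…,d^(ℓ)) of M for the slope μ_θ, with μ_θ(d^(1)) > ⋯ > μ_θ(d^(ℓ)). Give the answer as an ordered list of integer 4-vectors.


Interval decomposition of M: I[1,1]^3, I[1,4], I[3,3], I[3,4].
HN type (ℓ=3): μ^(1)=19; μ^(2)=-11; μ^(3)=-16

((3, 0, 1, 0); (0, 0, 2, 2); (1, 1, 0, 0))


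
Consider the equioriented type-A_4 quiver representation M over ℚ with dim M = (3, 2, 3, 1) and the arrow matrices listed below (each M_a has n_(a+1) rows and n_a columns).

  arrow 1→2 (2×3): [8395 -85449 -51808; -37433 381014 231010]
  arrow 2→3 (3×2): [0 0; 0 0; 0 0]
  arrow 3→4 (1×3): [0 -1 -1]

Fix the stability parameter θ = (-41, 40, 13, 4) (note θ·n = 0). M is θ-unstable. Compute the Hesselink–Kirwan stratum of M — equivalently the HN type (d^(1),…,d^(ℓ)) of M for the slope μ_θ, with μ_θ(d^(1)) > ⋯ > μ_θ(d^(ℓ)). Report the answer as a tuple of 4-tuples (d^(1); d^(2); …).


Interval decomposition of M: I[1,1], I[1,2]^2, I[3,3]^2, I[3,4].
HN type (ℓ=4): μ^(1)=40; μ^(2)=13; μ^(3)=17/2; μ^(4)=-41

((0, 2, 0, 0); (0, 0, 2, 0); (0, 0, 1, 1); (3, 0, 0, 0))


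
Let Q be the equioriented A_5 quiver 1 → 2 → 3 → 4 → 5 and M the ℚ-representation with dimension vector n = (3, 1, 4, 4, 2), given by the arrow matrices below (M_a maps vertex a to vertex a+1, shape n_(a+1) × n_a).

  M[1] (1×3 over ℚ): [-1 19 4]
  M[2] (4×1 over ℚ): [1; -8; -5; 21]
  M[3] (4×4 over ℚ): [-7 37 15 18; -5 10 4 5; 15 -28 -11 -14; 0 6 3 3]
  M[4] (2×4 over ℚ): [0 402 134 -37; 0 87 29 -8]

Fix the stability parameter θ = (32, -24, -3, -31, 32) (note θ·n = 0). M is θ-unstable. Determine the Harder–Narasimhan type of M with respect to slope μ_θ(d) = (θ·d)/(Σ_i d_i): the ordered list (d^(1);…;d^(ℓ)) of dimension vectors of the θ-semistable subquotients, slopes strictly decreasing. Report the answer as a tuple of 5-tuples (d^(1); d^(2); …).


Interval decomposition of M: I[1,1]^2, I[1,3], I[3,4]^2, I[3,5], I[4,5].
HN type (ℓ=4): μ^(1)=32; μ^(2)=5/3; μ^(3)=-17; μ^(4)=-31

((2, 0, 0, 0, 2); (1, 1, 1, 0, 0); (0, 0, 3, 3, 0); (0, 0, 0, 1, 0))
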